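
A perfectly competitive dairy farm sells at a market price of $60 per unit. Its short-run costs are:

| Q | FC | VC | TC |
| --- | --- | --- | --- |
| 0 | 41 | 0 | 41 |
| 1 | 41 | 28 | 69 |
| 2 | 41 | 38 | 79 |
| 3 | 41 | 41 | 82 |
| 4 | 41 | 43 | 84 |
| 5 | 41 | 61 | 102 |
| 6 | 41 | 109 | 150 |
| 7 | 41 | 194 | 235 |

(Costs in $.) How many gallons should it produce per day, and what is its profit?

Compute π = P·Q − TC at each output: Q=0: -41; Q=1: -9; Q=2: 41; Q=3: 98; Q=4: 156; Q=5: 198; Q=6: 210; Q=7: 185.
Profit is maximized at Q = 6. AVC there is 109/6 = $18.17 ≤ P, so producing beats shutting down (which would give -$41).

Q = 6; profit = $210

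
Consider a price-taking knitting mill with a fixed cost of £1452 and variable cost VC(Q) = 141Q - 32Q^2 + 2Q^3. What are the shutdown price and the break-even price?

Shutdown price = £13; break-even price = £163

AVC = 141 - 32Q + 2Q^2; minimized at Q = 8, giving min AVC = £13. That is the shutdown price.
ATC = 1452/Q + 141 - 32Q + 2Q^2. Setting dATC/dQ = −1452/Q^2 − 32 + 4Q = 0 gives Q = 11 (since 4·11^3 − 32·11^2 = 1452).
min ATC = 1452/11 + 141 − 32·11 + 2·11^2 = £163. That is the break-even price.
Between these two prices the firm operates at a loss; above £163 it earns a profit.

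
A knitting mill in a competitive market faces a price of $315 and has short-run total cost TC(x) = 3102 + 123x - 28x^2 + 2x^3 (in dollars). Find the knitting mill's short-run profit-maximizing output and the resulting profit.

AVC = 123 - 28x + 2x^2 has its minimum $25 at x = 7; price $315 clears that bar, so the firm operates.
MC = 123 - 56x + 6x^2. Setting P = MC and taking the root on the rising branch gives x* = 12.
TR = 315·12 = 3780. TC = 3102 + 900 = 4002. Profit = 3780 − 4002 = -$222.
Shutting down would mean losing the fixed cost of $3102, so operating at a loss of $222 is better by $2880.

Profit = -$222 at x = 12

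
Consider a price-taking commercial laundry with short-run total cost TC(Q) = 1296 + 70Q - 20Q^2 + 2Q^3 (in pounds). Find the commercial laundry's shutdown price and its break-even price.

AVC = 70 - 20Q + 2Q^2; minimized at Q = 5, giving min AVC = £20. That is the shutdown price.
ATC = 1296/Q + 70 - 20Q + 2Q^2. Setting dATC/dQ = −1296/Q^2 − 20 + 4Q = 0 gives Q = 9 (since 4·9^3 − 20·9^2 = 1296).
min ATC = 1296/9 + 70 − 20·9 + 2·9^2 = £196. That is the break-even price.
Between these two prices the firm operates at a loss; above £196 it earns a profit.

Shutdown price = £20; break-even price = £196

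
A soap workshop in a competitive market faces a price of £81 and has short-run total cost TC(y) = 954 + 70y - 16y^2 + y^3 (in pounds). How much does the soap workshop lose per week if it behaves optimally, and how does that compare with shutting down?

Profit = -£228 at y = 11

AVC = 70 - 16y + y^2; min AVC = £6 at y = 8. Since P = £81 ≥ min AVC, the firm produces.
MC = 70 - 32y + 3y^2. Setting P = MC and taking the root on the rising branch gives y* = 11.
TR = 81·11 = 891. TC = 954 + 165 = 1119. Profit = 891 − 1119 = -£228.
By producing, the firm covers all variable cost plus £726 of fixed cost; shutting down would lose the full £954.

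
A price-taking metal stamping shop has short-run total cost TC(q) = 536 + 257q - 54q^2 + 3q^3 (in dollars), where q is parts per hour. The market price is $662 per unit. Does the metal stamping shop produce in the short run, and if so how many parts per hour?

Produce at q = 15

From TC, MC = TC'(q) = 257 - 108q + 9q^2 and AVC = VC/q = 257 - 54q + 3q^2.
The AVC parabola has its vertex at q = 54/6 = 9, where AVC = 257 - 54·9 + 3·9^2 = $14.
P = $662 exceeds min AVC = $14, so the firm stays open.
Solving P = MC: -405 - 108q + 9q^2 = 0 ⇒ q = -3 or 15. On the upward-sloping branch, q* = 15.
Check: AVC at q = 15 is $122 ≤ P, so revenue covers variable cost.
Profit = P·q − TC = 662·15 − 2366 = $7564.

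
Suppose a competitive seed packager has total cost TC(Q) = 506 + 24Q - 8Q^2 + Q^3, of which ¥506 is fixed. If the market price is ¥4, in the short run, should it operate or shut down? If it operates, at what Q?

Variable cost is VC = 24Q - 8Q^2 + Q^3, so AVC = VC/Q = 24 - 8Q + Q^2 and MC = dTC/dQ = 24 - 16Q + 3Q^2.
AVC hits its minimum where MC = AVC, at Q = 4, giving min AVC = 24 - 8·4 + 4^2 = ¥8.
Since P = ¥4 < min AVC = ¥8, price fails to cover variable cost at any output.
Best response: produce nothing and absorb the ¥506 fixed cost.

Shut down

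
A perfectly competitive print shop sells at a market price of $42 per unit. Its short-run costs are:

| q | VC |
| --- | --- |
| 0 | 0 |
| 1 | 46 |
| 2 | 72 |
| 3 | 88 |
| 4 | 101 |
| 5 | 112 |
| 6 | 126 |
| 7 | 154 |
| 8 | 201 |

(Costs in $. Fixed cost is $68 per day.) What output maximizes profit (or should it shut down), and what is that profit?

q = 7; profit = $72

Compute π = P·q − TC at each output: q=0: -68; q=1: -72; q=2: -56; q=3: -30; q=4: -1; q=5: 30; q=6: 58; q=7: 72; q=8: 67.
Profit is maximized at q = 7. AVC there is 154/7 = $22 ≤ P, so producing beats shutting down (which would give -$68).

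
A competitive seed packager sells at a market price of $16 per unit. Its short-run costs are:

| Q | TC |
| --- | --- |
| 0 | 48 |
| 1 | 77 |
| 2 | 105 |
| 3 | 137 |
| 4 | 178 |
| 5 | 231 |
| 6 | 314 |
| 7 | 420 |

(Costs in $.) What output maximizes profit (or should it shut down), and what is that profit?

Q = 0 (shut down); profit = -$48

Profit at each row (π = 16Q − TC): Q=0: -48; Q=1: -61; Q=2: -73; Q=3: -89; Q=4: -114; Q=5: -151; Q=6: -218; Q=7: -308.
Profit is highest at Q = 0. Equivalently, the lowest AVC in the table is 57/2 ≈ $28.50 at Q = 2, and P = $16 falls below it — price never covers variable cost, so the firm shuts down and loses only its fixed cost.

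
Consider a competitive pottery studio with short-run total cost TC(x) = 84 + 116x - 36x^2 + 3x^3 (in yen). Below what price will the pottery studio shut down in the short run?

The shutdown price is the minimum of AVC. VC = 116x - 36x^2 + 3x^3, so AVC = 116 - 36x + 3x^2.
At the minimum of AVC, MC = AVC. MC = 116 - 72x + 9x^2; setting MC = AVC gives 6x^2 - 36x = 0, so x = 6. min AVC = 8.
So the shutdown price is ¥8.

¥8 per unit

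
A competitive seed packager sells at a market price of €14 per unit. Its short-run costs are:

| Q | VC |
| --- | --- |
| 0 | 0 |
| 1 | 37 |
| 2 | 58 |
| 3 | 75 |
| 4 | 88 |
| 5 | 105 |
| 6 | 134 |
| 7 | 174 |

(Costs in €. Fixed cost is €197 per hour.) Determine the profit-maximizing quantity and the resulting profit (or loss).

Compute π = P·Q − TC at each output: Q=0: -197; Q=1: -220; Q=2: -227; Q=3: -230; Q=4: -229; Q=5: -232; Q=6: -247; Q=7: -273.
Profit is highest at Q = 0. Equivalently, the lowest AVC in the table is 105/5 ≈ €21 at Q = 5, and P = €14 falls below it — price never covers variable cost, so the firm shuts down and loses only its fixed cost.

Q = 0 (shut down); profit = -€197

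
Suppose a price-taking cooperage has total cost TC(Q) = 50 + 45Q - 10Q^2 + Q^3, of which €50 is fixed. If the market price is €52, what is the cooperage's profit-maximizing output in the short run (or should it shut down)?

From TC, MC = TC'(Q) = 45 - 20Q + 3Q^2 and AVC = VC/Q = 45 - 10Q + Q^2.
The AVC parabola has its vertex at Q = 10/2 = 5, where AVC = 45 - 10·5 + 5^2 = €20.
P = €52 exceeds min AVC = €20, so the firm stays open.
Solving P = MC: -7 - 20Q + 3Q^2 = 0 ⇒ Q = -1/3 or 7. On the upward-sloping branch, Q* = 7.
Check: AVC at Q = 7 is €24 ≤ P, so revenue covers variable cost.
Profit = P·Q − TC = 52·7 − 218 = €146.

Produce at Q = 7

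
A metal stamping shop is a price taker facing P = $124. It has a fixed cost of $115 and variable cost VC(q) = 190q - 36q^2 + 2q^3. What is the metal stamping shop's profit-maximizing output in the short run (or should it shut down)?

Variable cost is VC = 190q - 36q^2 + 2q^3, so AVC = VC/q = 190 - 36q + 2q^2 and MC = dTC/dq = 190 - 72q + 6q^2.
AVC is minimized where dAVC/dq = -36 + 4q = 0, at q = 9; min AVC = 190 - 36·9 + 2·9^2 = $28.
Because $124 ≥ $28, revenue can cover variable cost; the firm operates.
Set P = MC: 124 = 190 - 72q + 6q^2 → 66 - 72q + 6q^2 = 0. The roots are q = 1 and q = 11; the profit-maximizing output is on the rising part of MC, so q* = 11.
Check: AVC at q = 11 is $36 ≤ P, so revenue covers variable cost.
Profit = P·q − TC = 124·11 − 511 = $853.

Produce at q = 11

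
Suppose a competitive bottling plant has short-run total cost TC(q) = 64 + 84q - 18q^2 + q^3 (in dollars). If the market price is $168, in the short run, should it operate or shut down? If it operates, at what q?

Variable cost is VC = 84q - 18q^2 + q^3, so AVC = VC/q = 84 - 18q + q^2 and MC = dTC/dq = 84 - 36q + 3q^2.
AVC is minimized where dAVC/dq = -18 + 2q = 0, at q = 9; min AVC = 84 - 18·9 + 9^2 = $3.
Because $168 ≥ $3, revenue can cover variable cost; the firm operates.
Set P = MC: 168 = 84 - 36q + 3q^2 → -84 - 36q + 3q^2 = 0. The roots are q = -2 and q = 14; the profit-maximizing output is on the rising part of MC, so q* = 14.
Check: AVC at q = 14 is $28 ≤ P, so revenue covers variable cost.
Profit = P·q − TC = 168·14 − 456 = $1896.

Produce at q = 14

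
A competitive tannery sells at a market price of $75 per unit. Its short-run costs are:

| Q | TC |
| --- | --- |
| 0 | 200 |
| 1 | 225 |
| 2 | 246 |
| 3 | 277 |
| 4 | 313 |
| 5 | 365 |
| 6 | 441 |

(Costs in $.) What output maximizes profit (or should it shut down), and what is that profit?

Q = 5; profit = $10

Tabulate TR − TC: Q=0: -200; Q=1: -150; Q=2: -96; Q=3: -52; Q=4: -13; Q=5: 10; Q=6: 9.
Profit is maximized at Q = 5. AVC there is 165/5 = $33 ≤ P, so producing beats shutting down (which would give -$200).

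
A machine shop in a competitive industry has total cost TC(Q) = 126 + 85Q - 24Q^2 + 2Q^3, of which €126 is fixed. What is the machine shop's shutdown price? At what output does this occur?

€13 per unit, at Q = 6

The shutdown price is the minimum of AVC. VC = 85Q - 24Q^2 + 2Q^3, so AVC = 85 - 24Q + 2Q^2.
dAVC/dQ = -24 + 4Q = 0 gives Q = 6. min AVC = 85 - 24·6 + 2·6^2 = 13.
For P < €13 the firm produces nothing.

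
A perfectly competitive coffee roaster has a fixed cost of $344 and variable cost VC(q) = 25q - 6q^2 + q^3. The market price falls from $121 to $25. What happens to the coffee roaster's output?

AVC = 25 - 6q + q^2, minimized at q = 3 where min AVC = $16. MC = 25 - 12q + 3q^2.
With P = $121 above the shutdown price, P = MC gives q = 8.
At P = $25 ≥ min AVC, set P = MC: q = 4. The firm stays open but cuts output.

Output falls from 8 to 4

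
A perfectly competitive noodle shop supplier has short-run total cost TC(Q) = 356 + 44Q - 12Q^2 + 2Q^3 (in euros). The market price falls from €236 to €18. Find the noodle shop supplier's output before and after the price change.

Output falls from 8 to 0 (the firm shuts down)

MC = 44 - 24Q + 6Q^2; the shutdown threshold is min AVC = €26 (at Q = 3).
At P = €236 ≥ min AVC, set P = MC on the rising branch: Q = 8.
At P = €18 < min AVC = €26, price no longer covers variable cost at any output, so the firm shuts down: Q = 0.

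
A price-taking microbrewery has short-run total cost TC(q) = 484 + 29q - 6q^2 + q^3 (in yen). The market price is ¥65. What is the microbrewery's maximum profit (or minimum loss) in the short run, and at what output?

Profit = -¥268 at q = 6

AVC = 29 - 6q + q^2 has its minimum ¥20 at q = 3; price ¥65 clears that bar, so the firm operates.
With MC = 29 - 12q + 3q^2, P = MC on the upward-sloping part at q* = 6.
TR = 65·6 = 390. TC = 484 + 174 = 658. Profit = 390 − 658 = -¥268.
By producing, the firm covers all variable cost plus ¥216 of fixed cost; shutting down would lose the full ¥484.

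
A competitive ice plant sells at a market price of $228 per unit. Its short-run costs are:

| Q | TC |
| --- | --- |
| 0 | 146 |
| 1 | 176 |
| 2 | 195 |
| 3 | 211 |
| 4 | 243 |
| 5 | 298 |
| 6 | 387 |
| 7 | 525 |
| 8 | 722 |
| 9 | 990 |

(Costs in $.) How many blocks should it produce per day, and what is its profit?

Q = 8; profit = $1102

Tabulate TR − TC: Q=0: -146; Q=1: 52; Q=2: 261; Q=3: 473; Q=4: 669; Q=5: 842; Q=6: 981; Q=7: 1071; Q=8: 1102; Q=9: 1062.
Profit is maximized at Q = 8. AVC there is 576/8 = $72 ≤ P, so producing beats shutting down (which would give -$146).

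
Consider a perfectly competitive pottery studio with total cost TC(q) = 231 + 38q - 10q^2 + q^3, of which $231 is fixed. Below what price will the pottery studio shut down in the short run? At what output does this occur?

$13 per unit, at q = 5

The firm shuts down when price falls below the minimum of average variable cost. AVC = VC/q = 38 - 10q + q^2.
At the minimum of AVC, MC = AVC. MC = 38 - 20q + 3q^2; setting MC = AVC gives 2q^2 - 10q = 0, so q = 5. min AVC = 13.
The firm shuts down for any P below $13.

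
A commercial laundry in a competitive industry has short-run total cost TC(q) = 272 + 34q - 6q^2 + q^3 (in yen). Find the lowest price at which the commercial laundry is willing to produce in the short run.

The shutdown price is the minimum of AVC. VC = 34q - 6q^2 + q^3, so AVC = 34 - 6q + q^2.
dAVC/dq = -6 + 2q = 0 gives q = 3. min AVC = 34 - 6·3 + 3^2 = 25.
The firm shuts down for any P below ¥25.

¥25 per unit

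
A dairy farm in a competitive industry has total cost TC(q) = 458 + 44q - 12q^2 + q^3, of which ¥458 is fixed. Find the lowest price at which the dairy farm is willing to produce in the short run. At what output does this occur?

¥8 per unit, at q = 6

The firm shuts down when price falls below the minimum of average variable cost. AVC = VC/q = 44 - 12q + q^2.
At the minimum of AVC, MC = AVC. MC = 44 - 24q + 3q^2; setting MC = AVC gives 2q^2 - 12q = 0, so q = 6. min AVC = 8.
For P < ¥8 the firm produces nothing.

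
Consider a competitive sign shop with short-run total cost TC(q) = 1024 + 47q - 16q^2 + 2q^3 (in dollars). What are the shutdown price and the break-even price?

Shutdown price = $15; break-even price = $175

AVC = 47 - 16q + 2q^2; minimized at q = 4, giving min AVC = $15. That is the shutdown price.
ATC = 1024/q + 47 - 16q + 2q^2. Setting dATC/dq = −1024/q^2 − 16 + 4q = 0 gives q = 8 (since 4·8^3 − 16·8^2 = 1024).
min ATC = 1024/8 + 47 − 16·8 + 2·8^2 = $175. That is the break-even price.
For $15 ≤ P < $175 the firm produces at a loss; below $15 it shuts down.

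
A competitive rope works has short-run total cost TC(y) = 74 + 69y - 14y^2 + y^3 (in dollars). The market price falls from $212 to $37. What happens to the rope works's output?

MC = 69 - 28y + 3y^2; the shutdown threshold is min AVC = $20 (at y = 7).
With P = $212 above the shutdown price, P = MC gives y = 13.
At P = $37 ≥ min AVC, set P = MC: y = 8. The firm stays open but cuts output.

Output falls from 13 to 8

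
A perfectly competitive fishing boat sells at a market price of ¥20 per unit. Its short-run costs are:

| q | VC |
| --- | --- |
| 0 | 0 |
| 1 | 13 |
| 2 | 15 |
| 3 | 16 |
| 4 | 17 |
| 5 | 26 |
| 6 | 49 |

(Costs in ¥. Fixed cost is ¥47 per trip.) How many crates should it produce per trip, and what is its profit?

Compute π = P·q − TC at each output: q=0: -47; q=1: -40; q=2: -22; q=3: -3; q=4: 16; q=5: 27; q=6: 24.
Profit is maximized at q = 5. AVC there is 26/5 = ¥5.20 ≤ P, so producing beats shutting down (which would give -¥47).

q = 5; profit = ¥27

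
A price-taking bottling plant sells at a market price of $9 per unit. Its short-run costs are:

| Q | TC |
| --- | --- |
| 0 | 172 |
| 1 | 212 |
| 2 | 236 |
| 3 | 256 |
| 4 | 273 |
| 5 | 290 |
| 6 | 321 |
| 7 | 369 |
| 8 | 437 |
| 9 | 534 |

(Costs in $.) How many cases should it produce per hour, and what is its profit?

Q = 0 (shut down); profit = -$172

Profit at each row (π = 9Q − TC): Q=0: -172; Q=1: -203; Q=2: -218; Q=3: -229; Q=4: -237; Q=5: -245; Q=6: -267; Q=7: -306; Q=8: -365; Q=9: -453.
Profit is highest at Q = 0. Equivalently, the lowest AVC in the table is 118/5 ≈ $23.60 at Q = 5, and P = $9 falls below it — price never covers variable cost, so the firm shuts down and loses only its fixed cost.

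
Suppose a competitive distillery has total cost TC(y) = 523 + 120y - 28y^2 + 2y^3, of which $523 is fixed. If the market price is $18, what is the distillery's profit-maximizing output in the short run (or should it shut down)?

Shut down

Strip out fixed cost: VC = 120y - 28y^2 + 2y^3. Then AVC = 120 - 28y + 2y^2 and MC = 120 - 56y + 6y^2.
AVC hits its minimum where MC = AVC, at y = 7, giving min AVC = 120 - 28·7 + 2·7^2 = $22.
P = $18 lies below min AVC = $22; no output level covers variable cost.
The firm minimizes its loss by shutting down and losing only its fixed cost of $523.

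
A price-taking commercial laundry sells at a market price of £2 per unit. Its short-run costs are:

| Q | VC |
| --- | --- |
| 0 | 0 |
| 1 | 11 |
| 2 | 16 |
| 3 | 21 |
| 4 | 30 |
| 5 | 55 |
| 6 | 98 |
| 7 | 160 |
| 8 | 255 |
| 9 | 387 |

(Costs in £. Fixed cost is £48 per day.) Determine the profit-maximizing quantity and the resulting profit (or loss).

Compute π = P·Q − TC at each output: Q=0: -48; Q=1: -57; Q=2: -60; Q=3: -63; Q=4: -70; Q=5: -93; Q=6: -134; Q=7: -194; Q=8: -287; Q=9: -417.
Profit is highest at Q = 0. Equivalently, the lowest AVC in the table is 21/3 ≈ £7 at Q = 3, and P = £2 falls below it — price never covers variable cost, so the firm shuts down and loses only its fixed cost.

Q = 0 (shut down); profit = -£48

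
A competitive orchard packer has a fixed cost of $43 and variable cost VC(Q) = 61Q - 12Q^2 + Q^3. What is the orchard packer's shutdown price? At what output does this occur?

$25 per unit, at Q = 6

Short-run supply begins at min AVC. From VC = 61Q - 12Q^2 + Q^3, AVC = 61 - 12Q + Q^2.
At the minimum of AVC, MC = AVC. MC = 61 - 24Q + 3Q^2; setting MC = AVC gives 2Q^2 - 12Q = 0, so Q = 6. min AVC = 25.
The firm shuts down for any P below $25.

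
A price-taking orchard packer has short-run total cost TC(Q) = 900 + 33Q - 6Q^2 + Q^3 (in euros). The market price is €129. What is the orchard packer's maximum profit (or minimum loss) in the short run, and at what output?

Profit = -€260 at Q = 8

AVC = 33 - 6Q + Q^2 has its minimum €24 at Q = 3; price €129 clears that bar, so the firm operates.
With MC = 33 - 12Q + 3Q^2, P = MC on the upward-sloping part at Q* = 8.
TR = 129·8 = 1032. TC = 900 + 392 = 1292. Profit = 1032 − 1292 = -€260.
By producing, the firm covers all variable cost plus €640 of fixed cost; shutting down would lose the full €900.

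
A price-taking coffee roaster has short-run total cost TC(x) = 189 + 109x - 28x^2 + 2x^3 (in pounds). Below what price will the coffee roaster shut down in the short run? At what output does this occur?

Short-run supply begins at min AVC. From VC = 109x - 28x^2 + 2x^3, AVC = 109 - 28x + 2x^2.
dAVC/dx = -28 + 4x = 0 gives x = 7. min AVC = 109 - 28·7 + 2·7^2 = 11.
For P < £11 the firm produces nothing.

£11 per unit, at x = 7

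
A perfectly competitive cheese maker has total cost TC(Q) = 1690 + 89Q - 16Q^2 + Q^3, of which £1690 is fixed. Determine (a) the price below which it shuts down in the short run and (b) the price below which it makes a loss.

Shutdown price = £25; break-even price = £180

AVC = 89 - 16Q + Q^2; minimized at Q = 8, giving min AVC = £25. That is the shutdown price.
ATC = 1690/Q + 89 - 16Q + Q^2. Setting dATC/dQ = −1690/Q^2 − 16 + 2Q = 0 gives Q = 13 (since 2·13^3 − 16·13^2 = 1690).
min ATC = 1690/13 + 89 − 16·13 + 13^2 = £180. That is the break-even price.
Between these two prices the firm operates at a loss; above £180 it earns a profit.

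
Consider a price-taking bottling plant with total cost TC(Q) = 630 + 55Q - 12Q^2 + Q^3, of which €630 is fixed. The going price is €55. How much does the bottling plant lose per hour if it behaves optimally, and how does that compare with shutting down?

Profit = -€374 at Q = 8

AVC = 55 - 12Q + Q^2 has its minimum €19 at Q = 6; price €55 clears that bar, so the firm operates.
MC = 55 - 24Q + 3Q^2. Setting P = MC and taking the root on the rising branch gives Q* = 8.
TR = 55·8 = 440. TC = 630 + 184 = 814. Profit = 440 − 814 = -€374.
That loss of €374 beats the €630 the firm would lose by shutting down; producing recovers €256 of fixed cost.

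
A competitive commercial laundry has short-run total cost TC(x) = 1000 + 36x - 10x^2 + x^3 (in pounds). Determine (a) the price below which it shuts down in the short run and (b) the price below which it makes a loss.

AVC = 36 - 10x + x^2; minimized at x = 5, giving min AVC = £11. That is the shutdown price.
ATC = 1000/x + 36 - 10x + x^2. Setting dATC/dx = −1000/x^2 − 10 + 2x = 0 gives x = 10 (since 2·10^3 − 10·10^2 = 1000).
min ATC = 1000/10 + 36 − 10·10 + 10^2 = £136. That is the break-even price.
Between these two prices the firm operates at a loss; above £136 it earns a profit.

Shutdown price = £11; break-even price = £136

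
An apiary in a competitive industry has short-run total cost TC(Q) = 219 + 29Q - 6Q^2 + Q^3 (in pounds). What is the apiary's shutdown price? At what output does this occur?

£20 per unit, at Q = 3

The shutdown price is the minimum of AVC. VC = 29Q - 6Q^2 + Q^3, so AVC = 29 - 6Q + Q^2.
dAVC/dQ = -6 + 2Q = 0 gives Q = 3. min AVC = 29 - 6·3 + 3^2 = 20.
The firm shuts down for any P below £20.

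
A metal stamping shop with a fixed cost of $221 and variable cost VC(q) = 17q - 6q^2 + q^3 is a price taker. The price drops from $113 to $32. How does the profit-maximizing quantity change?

AVC = 17 - 6q + q^2, minimized at q = 3 where min AVC = $8. MC = 17 - 12q + 3q^2.
At P = $113 ≥ min AVC, set P = MC on the rising branch: q = 8.
At P = $32 ≥ min AVC, set P = MC: q = 5. The firm stays open but cuts output.

Output falls from 8 to 5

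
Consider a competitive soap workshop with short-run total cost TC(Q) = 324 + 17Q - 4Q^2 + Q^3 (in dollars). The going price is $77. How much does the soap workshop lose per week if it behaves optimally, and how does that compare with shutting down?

AVC = 17 - 4Q + Q^2; min AVC = $13 at Q = 2. Since P = $77 ≥ min AVC, the firm produces.
With MC = 17 - 8Q + 3Q^2, P = MC on the upward-sloping part at Q* = 6.
TR = 77·6 = 462. TC = 324 + 174 = 498. Profit = 462 − 498 = -$36.
By producing, the firm covers all variable cost plus $288 of fixed cost; shutting down would lose the full $324.

Profit = -$36 at Q = 6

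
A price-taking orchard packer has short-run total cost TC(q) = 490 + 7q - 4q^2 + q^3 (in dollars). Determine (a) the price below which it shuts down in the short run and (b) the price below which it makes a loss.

Shutdown price = min AVC. AVC = 7 - 4q + q^2, with vertex at q = 2 and minimum $3.
ATC = 490/q + 7 - 4q + q^2. Setting dATC/dq = −490/q^2 − 4 + 2q = 0 gives q = 7 (since 2·7^3 − 4·7^2 = 490).
min ATC = 490/7 + 7 − 4·7 + 7^2 = $98. That is the break-even price.
For $3 ≤ P < $98 the firm produces at a loss; below $3 it shuts down.

Shutdown price = $3; break-even price = $98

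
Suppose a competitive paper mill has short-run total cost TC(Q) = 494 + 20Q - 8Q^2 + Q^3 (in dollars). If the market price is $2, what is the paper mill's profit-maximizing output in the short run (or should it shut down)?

Strip out fixed cost: VC = 20Q - 8Q^2 + Q^3. Then AVC = 20 - 8Q + Q^2 and MC = 20 - 16Q + 3Q^2.
The AVC parabola has its vertex at Q = 8/2 = 4, where AVC = 20 - 8·4 + 4^2 = $4.
P = $2 lies below min AVC = $4; no output level covers variable cost.
Shutting down limits the loss to fixed cost, $494.

Shut down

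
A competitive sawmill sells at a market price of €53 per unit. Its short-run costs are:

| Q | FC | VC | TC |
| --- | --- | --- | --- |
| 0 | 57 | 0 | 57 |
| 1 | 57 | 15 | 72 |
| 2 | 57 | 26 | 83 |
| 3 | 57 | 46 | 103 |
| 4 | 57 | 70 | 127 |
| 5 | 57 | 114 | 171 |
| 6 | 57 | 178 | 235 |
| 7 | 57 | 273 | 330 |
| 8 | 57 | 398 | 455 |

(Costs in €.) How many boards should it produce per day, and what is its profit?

Profit at each row (π = 53Q − TC): Q=0: -57; Q=1: -19; Q=2: 23; Q=3: 56; Q=4: 85; Q=5: 94; Q=6: 83; Q=7: 41; Q=8: -31.
Profit is maximized at Q = 5. AVC there is 114/5 = €22.80 ≤ P, so producing beats shutting down (which would give -€57).

Q = 5; profit = €94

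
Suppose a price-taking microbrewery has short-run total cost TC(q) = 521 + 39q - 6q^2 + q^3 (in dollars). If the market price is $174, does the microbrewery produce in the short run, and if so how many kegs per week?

Strip out fixed cost: VC = 39q - 6q^2 + q^3. Then AVC = 39 - 6q + q^2 and MC = 39 - 12q + 3q^2.
The AVC parabola has its vertex at q = 6/2 = 3, where AVC = 39 - 6·3 + 3^2 = $30.
Because $174 ≥ $30, revenue can cover variable cost; the firm operates.
Solving P = MC: -135 - 12q + 3q^2 = 0 ⇒ q = -5 or 9. On the upward-sloping branch, q* = 9.
Check: AVC at q = 9 is $66 ≤ P, so revenue covers variable cost.
Profit = P·q − TC = 174·9 − 1115 = $451.

Produce at q = 9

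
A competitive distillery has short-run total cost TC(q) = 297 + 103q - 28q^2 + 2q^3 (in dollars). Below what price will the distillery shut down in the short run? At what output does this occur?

The firm shuts down when price falls below the minimum of average variable cost. AVC = VC/q = 103 - 28q + 2q^2.
dAVC/dq = -28 + 4q = 0 gives q = 7. min AVC = 103 - 28·7 + 2·7^2 = 5.
So the shutdown price is $5.

$5 per unit, at q = 7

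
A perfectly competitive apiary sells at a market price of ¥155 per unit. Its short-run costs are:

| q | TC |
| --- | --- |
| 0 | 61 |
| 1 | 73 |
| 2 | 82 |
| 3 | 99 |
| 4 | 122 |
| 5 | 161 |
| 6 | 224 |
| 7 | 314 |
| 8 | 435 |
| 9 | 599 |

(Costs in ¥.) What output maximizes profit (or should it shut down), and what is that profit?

q = 8; profit = ¥805

Tabulate TR − TC: q=0: -61; q=1: 82; q=2: 228; q=3: 366; q=4: 498; q=5: 614; q=6: 706; q=7: 771; q=8: 805; q=9: 796.
Profit is maximized at q = 8. AVC there is 374/8 = ¥46.75 ≤ P, so producing beats shutting down (which would give -¥61).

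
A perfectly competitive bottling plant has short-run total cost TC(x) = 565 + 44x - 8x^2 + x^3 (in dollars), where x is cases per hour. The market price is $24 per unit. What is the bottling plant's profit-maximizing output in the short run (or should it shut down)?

Shut down

From TC, MC = TC'(x) = 44 - 16x + 3x^2 and AVC = VC/x = 44 - 8x + x^2.
AVC is minimized where dAVC/dx = -8 + 2x = 0, at x = 4; min AVC = 44 - 8·4 + 4^2 = $28.
With P < min AVC ($24 < $28), every unit sold adds to the loss.
Shutting down limits the loss to fixed cost, $565.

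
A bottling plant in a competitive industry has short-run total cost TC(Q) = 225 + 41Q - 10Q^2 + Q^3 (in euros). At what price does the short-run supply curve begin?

The shutdown price is the minimum of AVC. VC = 41Q - 10Q^2 + Q^3, so AVC = 41 - 10Q + Q^2.
dAVC/dQ = -10 + 2Q = 0 gives Q = 5. min AVC = 41 - 10·5 + 5^2 = 16.
So the shutdown price is €16.

€16 per unit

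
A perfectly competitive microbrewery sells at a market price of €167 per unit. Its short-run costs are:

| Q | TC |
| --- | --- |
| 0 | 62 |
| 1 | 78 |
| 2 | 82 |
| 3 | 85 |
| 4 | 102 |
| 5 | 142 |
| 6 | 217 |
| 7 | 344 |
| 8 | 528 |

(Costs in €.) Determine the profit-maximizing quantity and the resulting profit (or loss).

Q = 7; profit = €825

Tabulate TR − TC: Q=0: -62; Q=1: 89; Q=2: 252; Q=3: 416; Q=4: 566; Q=5: 693; Q=6: 785; Q=7: 825; Q=8: 808.
Profit is maximized at Q = 7. AVC there is 282/7 = €40.29 ≤ P, so producing beats shutting down (which would give -€62).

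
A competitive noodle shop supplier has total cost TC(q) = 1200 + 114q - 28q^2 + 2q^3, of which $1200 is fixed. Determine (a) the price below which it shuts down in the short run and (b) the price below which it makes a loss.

AVC = 114 - 28q + 2q^2; minimized at q = 7, giving min AVC = $16. That is the shutdown price.
ATC = 1200/q + 114 - 28q + 2q^2. Setting dATC/dq = −1200/q^2 − 28 + 4q = 0 gives q = 10 (since 4·10^3 − 28·10^2 = 1200).
min ATC = 1200/10 + 114 − 28·10 + 2·10^2 = $154. That is the break-even price.
For $16 ≤ P < $154 the firm produces at a loss; below $16 it shuts down.

Shutdown price = $16; break-even price = $154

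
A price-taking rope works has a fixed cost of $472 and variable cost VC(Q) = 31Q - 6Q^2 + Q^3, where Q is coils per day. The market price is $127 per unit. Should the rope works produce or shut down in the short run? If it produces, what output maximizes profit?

Produce at Q = 8

From TC, MC = TC'(Q) = 31 - 12Q + 3Q^2 and AVC = VC/Q = 31 - 6Q + Q^2.
AVC hits its minimum where MC = AVC, at Q = 3, giving min AVC = 31 - 6·3 + 3^2 = $22.
Because $127 ≥ $22, revenue can cover variable cost; the firm operates.
Solving P = MC: -96 - 12Q + 3Q^2 = 0 ⇒ Q = -4 or 8. On the upward-sloping branch, Q* = 8.
Check: AVC at Q = 8 is $47 ≤ P, so revenue covers variable cost.
Profit = P·Q − TC = 127·8 − 848 = $168.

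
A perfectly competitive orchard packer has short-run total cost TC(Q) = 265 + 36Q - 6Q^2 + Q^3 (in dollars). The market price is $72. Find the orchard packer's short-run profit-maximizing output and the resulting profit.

Profit = -$49 at Q = 6

AVC = 36 - 6Q + Q^2 has its minimum $27 at Q = 3; price $72 clears that bar, so the firm operates.
With MC = 36 - 12Q + 3Q^2, P = MC on the upward-sloping part at Q* = 6.
TR = 72·6 = 432. TC = 265 + 216 = 481. Profit = 432 − 481 = -$49.
Shutting down would mean losing the fixed cost of $265, so operating at a loss of $49 is better by $216.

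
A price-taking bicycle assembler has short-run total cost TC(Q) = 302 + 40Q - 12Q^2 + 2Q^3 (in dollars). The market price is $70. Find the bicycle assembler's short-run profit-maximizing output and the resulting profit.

Profit = -$102 at Q = 5

AVC = 40 - 12Q + 2Q^2 has its minimum $22 at Q = 3; price $70 clears that bar, so the firm operates.
With MC = 40 - 24Q + 6Q^2, P = MC on the upward-sloping part at Q* = 5.
TR = 70·5 = 350. TC = 302 + 150 = 452. Profit = 350 − 452 = -$102.
That loss of $102 beats the $302 the firm would lose by shutting down; producing recovers $200 of fixed cost.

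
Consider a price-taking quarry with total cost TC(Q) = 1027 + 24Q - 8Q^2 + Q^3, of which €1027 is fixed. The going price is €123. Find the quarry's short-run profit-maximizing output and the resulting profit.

AVC = 24 - 8Q + Q^2; min AVC = €8 at Q = 4. Since P = €123 ≥ min AVC, the firm produces.
MC = 24 - 16Q + 3Q^2. Setting P = MC and taking the root on the rising branch gives Q* = 9.
TR = 123·9 = 1107. TC = 1027 + 297 = 1324. Profit = 1107 − 1324 = -€217.
By producing, the firm covers all variable cost plus €810 of fixed cost; shutting down would lose the full €1027.

Profit = -€217 at Q = 9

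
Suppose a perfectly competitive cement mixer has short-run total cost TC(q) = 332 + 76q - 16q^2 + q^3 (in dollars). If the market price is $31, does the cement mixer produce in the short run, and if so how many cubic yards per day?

Produce at q = 9

Variable cost is VC = 76q - 16q^2 + q^3, so AVC = VC/q = 76 - 16q + q^2 and MC = dTC/dq = 76 - 32q + 3q^2.
The AVC parabola has its vertex at q = 16/2 = 8, where AVC = 76 - 16·8 + 8^2 = $12.
P = $31 exceeds min AVC = $12, so the firm stays open.
Solving P = MC: 45 - 32q + 3q^2 = 0 ⇒ q = 5/3 or 9. On the upward-sloping branch, q* = 9.
Check: AVC at q = 9 is $13 ≤ P, so revenue covers variable cost.
Profit = P·q − TC = 31·9 − 449 = -$170, a loss, but smaller than the $332 fixed cost the firm would lose by shutting down.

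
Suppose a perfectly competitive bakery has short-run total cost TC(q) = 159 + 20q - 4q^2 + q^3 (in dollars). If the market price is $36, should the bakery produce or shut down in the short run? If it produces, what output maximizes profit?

From TC, MC = TC'(q) = 20 - 8q + 3q^2 and AVC = VC/q = 20 - 4q + q^2.
AVC is minimized where dAVC/dq = -4 + 2q = 0, at q = 2; min AVC = 20 - 4·2 + 2^2 = $16.
Because $36 ≥ $16, revenue can cover variable cost; the firm operates.
P = MC gives -16 - 8q + 3q^2 = 0, with roots -4/3 and 4. Take the larger (rising MC): q* = 4.
Check: AVC at q = 4 is $20 ≤ P, so revenue covers variable cost.
Profit = P·q − TC = 36·4 − 239 = -$95, a loss, but smaller than the $159 fixed cost the firm would lose by shutting down.

Produce at q = 4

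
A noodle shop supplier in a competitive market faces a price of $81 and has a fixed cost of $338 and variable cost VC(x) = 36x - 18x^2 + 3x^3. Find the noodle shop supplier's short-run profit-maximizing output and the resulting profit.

AVC = 36 - 18x + 3x^2; min AVC = $9 at x = 3. Since P = $81 ≥ min AVC, the firm produces.
With MC = 36 - 36x + 9x^2, P = MC on the upward-sloping part at x* = 5.
TR = 81·5 = 405. TC = 338 + 105 = 443. Profit = 405 − 443 = -$38.
By producing, the firm covers all variable cost plus $300 of fixed cost; shutting down would lose the full $338.

Profit = -$38 at x = 5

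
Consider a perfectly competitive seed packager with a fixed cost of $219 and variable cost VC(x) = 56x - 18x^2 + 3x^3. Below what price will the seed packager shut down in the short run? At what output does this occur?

$29 per unit, at x = 3

The firm shuts down when price falls below the minimum of average variable cost. AVC = VC/x = 56 - 18x + 3x^2.
At the minimum of AVC, MC = AVC. MC = 56 - 36x + 9x^2; setting MC = AVC gives 6x^2 - 18x = 0, so x = 3. min AVC = 29.
So the shutdown price is $29.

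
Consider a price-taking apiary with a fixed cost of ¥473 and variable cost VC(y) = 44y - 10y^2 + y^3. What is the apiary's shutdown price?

¥19 per unit

The shutdown price is the minimum of AVC. VC = 44y - 10y^2 + y^3, so AVC = 44 - 10y + y^2.
dAVC/dy = -10 + 2y = 0 gives y = 5. min AVC = 44 - 10·5 + 5^2 = 19.
For P < ¥19 the firm produces nothing.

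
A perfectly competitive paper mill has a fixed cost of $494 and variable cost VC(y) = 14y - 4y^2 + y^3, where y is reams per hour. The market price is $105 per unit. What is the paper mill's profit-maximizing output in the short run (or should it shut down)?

Variable cost is VC = 14y - 4y^2 + y^3, so AVC = VC/y = 14 - 4y + y^2 and MC = dTC/dy = 14 - 8y + 3y^2.
AVC is minimized where dAVC/dy = -4 + 2y = 0, at y = 2; min AVC = 14 - 4·2 + 2^2 = $10.
Since P = $105 ≥ min AVC = $10, price covers variable cost and the firm should produce.
Solving P = MC: -91 - 8y + 3y^2 = 0 ⇒ y = -13/3 or 7. On the upward-sloping branch, y* = 7.
Check: AVC at y = 7 is $35 ≤ P, so revenue covers variable cost.
Profit = P·y − TC = 105·7 − 739 = -$4, a loss, but smaller than the $494 fixed cost the firm would lose by shutting down.

Produce at y = 7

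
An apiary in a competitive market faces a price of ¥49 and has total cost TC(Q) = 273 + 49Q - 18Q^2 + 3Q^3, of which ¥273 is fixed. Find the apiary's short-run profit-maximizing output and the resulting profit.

Profit = -¥177 at Q = 4

AVC = 49 - 18Q + 3Q^2 has its minimum ¥22 at Q = 3; price ¥49 clears that bar, so the firm operates.
With MC = 49 - 36Q + 9Q^2, P = MC on the upward-sloping part at Q* = 4.
TR = 49·4 = 196. TC = 273 + 100 = 373. Profit = 196 − 373 = -¥177.
By producing, the firm covers all variable cost plus ¥96 of fixed cost; shutting down would lose the full ¥273.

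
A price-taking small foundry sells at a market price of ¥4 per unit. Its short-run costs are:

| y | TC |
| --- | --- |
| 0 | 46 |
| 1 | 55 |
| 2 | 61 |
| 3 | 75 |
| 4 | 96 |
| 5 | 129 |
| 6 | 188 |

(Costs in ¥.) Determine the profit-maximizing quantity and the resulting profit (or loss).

Profit at each row (π = 4y − TC): y=0: -46; y=1: -51; y=2: -53; y=3: -63; y=4: -80; y=5: -109; y=6: -164.
Profit is highest at y = 0. Equivalently, the lowest AVC in the table is 15/2 ≈ ¥7.50 at y = 2, and P = ¥4 falls below it — price never covers variable cost, so the firm shuts down and loses only its fixed cost.

y = 0 (shut down); profit = -¥46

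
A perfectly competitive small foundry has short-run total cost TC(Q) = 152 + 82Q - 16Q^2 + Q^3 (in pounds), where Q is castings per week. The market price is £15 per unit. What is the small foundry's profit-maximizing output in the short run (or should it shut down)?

From TC, MC = TC'(Q) = 82 - 32Q + 3Q^2 and AVC = VC/Q = 82 - 16Q + Q^2.
AVC is minimized where dAVC/dQ = -16 + 2Q = 0, at Q = 8; min AVC = 82 - 16·8 + 8^2 = £18.
With P < min AVC (£15 < £18), every unit sold adds to the loss.
Best response: produce nothing and absorb the £152 fixed cost.

Shut down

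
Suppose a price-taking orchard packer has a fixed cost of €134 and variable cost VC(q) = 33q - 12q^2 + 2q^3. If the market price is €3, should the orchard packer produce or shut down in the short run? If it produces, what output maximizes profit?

Shut down

Variable cost is VC = 33q - 12q^2 + 2q^3, so AVC = VC/q = 33 - 12q + 2q^2 and MC = dTC/dq = 33 - 24q + 6q^2.
The AVC parabola has its vertex at q = 12/4 = 3, where AVC = 33 - 12·3 + 2·3^2 = €15.
With P < min AVC (€3 < €15), every unit sold adds to the loss.
Shutting down limits the loss to fixed cost, €134.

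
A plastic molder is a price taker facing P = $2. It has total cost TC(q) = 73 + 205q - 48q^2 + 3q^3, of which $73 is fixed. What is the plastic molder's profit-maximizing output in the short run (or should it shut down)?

Strip out fixed cost: VC = 205q - 48q^2 + 3q^3. Then AVC = 205 - 48q + 3q^2 and MC = 205 - 96q + 9q^2.
The AVC parabola has its vertex at q = 48/6 = 8, where AVC = 205 - 48·8 + 3·8^2 = $13.
P = $2 lies below min AVC = $13; no output level covers variable cost.
Best response: produce nothing and absorb the $73 fixed cost.

Shut down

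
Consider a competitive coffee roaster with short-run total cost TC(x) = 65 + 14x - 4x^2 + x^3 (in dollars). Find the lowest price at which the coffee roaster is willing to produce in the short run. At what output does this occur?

$10 per unit, at x = 2

The shutdown price is the minimum of AVC. VC = 14x - 4x^2 + x^3, so AVC = 14 - 4x + x^2.
At the minimum of AVC, MC = AVC. MC = 14 - 8x + 3x^2; setting MC = AVC gives 2x^2 - 4x = 0, so x = 2. min AVC = 10.
So the shutdown price is $10.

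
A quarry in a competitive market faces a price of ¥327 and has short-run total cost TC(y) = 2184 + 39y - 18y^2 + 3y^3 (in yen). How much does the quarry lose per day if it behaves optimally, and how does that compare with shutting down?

AVC = 39 - 18y + 3y^2 has its minimum ¥12 at y = 3; price ¥327 clears that bar, so the firm operates.
MC = 39 - 36y + 9y^2. Setting P = MC and taking the root on the rising branch gives y* = 8.
TR = 327·8 = 2616. TC = 2184 + 696 = 2880. Profit = 2616 − 2880 = -¥264.
That loss of ¥264 beats the ¥2184 the firm would lose by shutting down; producing recovers ¥1920 of fixed cost.

Profit = -¥264 at y = 8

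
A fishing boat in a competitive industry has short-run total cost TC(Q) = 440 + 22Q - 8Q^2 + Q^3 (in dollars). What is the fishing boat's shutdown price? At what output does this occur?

$6 per unit, at Q = 4

The firm shuts down when price falls below the minimum of average variable cost. AVC = VC/Q = 22 - 8Q + Q^2.
dAVC/dQ = -8 + 2Q = 0 gives Q = 4. min AVC = 22 - 8·4 + 4^2 = 6.
So the shutdown price is $6.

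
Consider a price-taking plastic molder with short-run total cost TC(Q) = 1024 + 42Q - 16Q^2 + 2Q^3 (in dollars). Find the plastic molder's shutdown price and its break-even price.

AVC = 42 - 16Q + 2Q^2; minimized at Q = 4, giving min AVC = $10. That is the shutdown price.
ATC = 1024/Q + 42 - 16Q + 2Q^2. Setting dATC/dQ = −1024/Q^2 − 16 + 4Q = 0 gives Q = 8 (since 4·8^3 − 16·8^2 = 1024).
min ATC = 1024/8 + 42 − 16·8 + 2·8^2 = $170. That is the break-even price.
Between these two prices the firm operates at a loss; above $170 it earns a profit.

Shutdown price = $10; break-even price = $170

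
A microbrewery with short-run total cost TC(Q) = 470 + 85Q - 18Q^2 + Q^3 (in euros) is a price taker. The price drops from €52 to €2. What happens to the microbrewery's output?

Output falls from 11 to 0 (the firm shuts down)

AVC = 85 - 18Q + Q^2, minimized at Q = 9 where min AVC = €4. MC = 85 - 36Q + 3Q^2.
At P = €52 ≥ min AVC, set P = MC on the rising branch: Q = 11.
At P = €2 < min AVC = €4, price no longer covers variable cost at any output, so the firm shuts down: Q = 0.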